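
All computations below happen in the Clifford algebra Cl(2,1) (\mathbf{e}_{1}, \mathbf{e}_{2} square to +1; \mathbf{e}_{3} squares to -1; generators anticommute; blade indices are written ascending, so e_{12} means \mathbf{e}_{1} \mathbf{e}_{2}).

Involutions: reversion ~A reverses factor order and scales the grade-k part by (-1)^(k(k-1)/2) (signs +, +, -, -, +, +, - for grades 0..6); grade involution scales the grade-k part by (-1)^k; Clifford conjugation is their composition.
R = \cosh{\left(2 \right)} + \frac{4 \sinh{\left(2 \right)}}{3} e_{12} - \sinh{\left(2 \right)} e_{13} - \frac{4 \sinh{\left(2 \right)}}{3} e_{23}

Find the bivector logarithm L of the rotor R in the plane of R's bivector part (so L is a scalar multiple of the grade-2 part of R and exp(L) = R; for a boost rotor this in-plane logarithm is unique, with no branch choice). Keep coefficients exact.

The scalar part of R is \cosh{\left(2 \right)}, which determines |rapidity| via cosh; the sign lives in the bivector part, and pairing them (bivector part over sinh of the rapidity = the plane) gives the unique in-plane L = rapidity * plane.
Concretely: cosh(rapidity) = \cosh{\left(2 \right)} gives rapidity = ±2, and since rapidity/sinh(rapidity) is even the sign is immaterial: L = (rapidity/sinh(rapidity)) * <R>_2 = (\frac{2}{\sinh{\left(2 \right)}}) * <R>_2.
Answer: \frac{8}{3} e_{12} - 2 e_{13} - \frac{8}{3} e_{23}


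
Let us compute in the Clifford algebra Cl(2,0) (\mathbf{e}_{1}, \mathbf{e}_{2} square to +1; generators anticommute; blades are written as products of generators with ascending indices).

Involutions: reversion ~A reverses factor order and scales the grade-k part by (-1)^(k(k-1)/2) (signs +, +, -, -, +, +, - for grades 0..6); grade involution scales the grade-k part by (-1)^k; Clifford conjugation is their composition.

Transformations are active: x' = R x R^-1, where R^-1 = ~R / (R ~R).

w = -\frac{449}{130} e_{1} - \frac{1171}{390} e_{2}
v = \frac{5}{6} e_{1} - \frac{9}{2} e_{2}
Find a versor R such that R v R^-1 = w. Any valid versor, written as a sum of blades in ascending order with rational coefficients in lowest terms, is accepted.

Key observation: q(v) = q(w) = \frac{377}{18} (sandwiches preserve the norm), so R = v + w = -\frac{511}{195} e_{1} - \frac{1463}{195} e_{2} works whenever it is invertible — the component of v along it is kept and (v - w)/2 reverses, sending v to w.
Answer: -\frac{511}{195} e_{1} - \frac{1463}{195} e_{2}


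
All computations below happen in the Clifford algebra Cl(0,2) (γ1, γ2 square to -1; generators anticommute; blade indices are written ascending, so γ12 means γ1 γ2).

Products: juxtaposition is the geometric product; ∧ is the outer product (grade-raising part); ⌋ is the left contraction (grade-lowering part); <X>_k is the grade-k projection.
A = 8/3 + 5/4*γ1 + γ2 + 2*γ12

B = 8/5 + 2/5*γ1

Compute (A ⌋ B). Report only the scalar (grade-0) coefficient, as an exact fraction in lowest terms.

step 1: 113/30 + 16/15*γ1
Answer: 113/30


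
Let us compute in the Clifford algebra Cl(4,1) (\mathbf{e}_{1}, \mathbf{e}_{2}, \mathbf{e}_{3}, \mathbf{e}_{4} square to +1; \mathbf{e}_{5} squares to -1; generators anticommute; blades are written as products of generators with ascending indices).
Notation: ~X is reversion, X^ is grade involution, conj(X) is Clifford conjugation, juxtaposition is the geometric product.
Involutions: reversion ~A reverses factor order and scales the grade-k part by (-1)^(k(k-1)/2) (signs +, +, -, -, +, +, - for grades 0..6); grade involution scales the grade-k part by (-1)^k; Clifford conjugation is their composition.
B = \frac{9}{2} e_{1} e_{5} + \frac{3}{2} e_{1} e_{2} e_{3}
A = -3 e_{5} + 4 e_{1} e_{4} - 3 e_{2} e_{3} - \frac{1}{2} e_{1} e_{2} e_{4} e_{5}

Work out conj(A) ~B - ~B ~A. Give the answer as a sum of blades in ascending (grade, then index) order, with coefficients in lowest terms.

first term: -9 e_{1} + \frac{9}{4} e_{2} e_{4} - 18 e_{4} e_{5} - 6 e_{2} e_{3} e_{4} - \frac{3}{4} e_{3} e_{4} e_{5} - 9 e_{1} e_{2} e_{3} e_{5}
second term: -9 e_{1} + \frac{9}{4} e_{2} e_{4} + 18 e_{4} e_{5} + 6 e_{2} e_{3} e_{4} - \frac{3}{4} e_{3} e_{4} e_{5} - 9 e_{1} e_{2} e_{3} e_{5}
Answer: -36 e_{4} e_{5} - 12 e_{2} e_{3} e_{4}


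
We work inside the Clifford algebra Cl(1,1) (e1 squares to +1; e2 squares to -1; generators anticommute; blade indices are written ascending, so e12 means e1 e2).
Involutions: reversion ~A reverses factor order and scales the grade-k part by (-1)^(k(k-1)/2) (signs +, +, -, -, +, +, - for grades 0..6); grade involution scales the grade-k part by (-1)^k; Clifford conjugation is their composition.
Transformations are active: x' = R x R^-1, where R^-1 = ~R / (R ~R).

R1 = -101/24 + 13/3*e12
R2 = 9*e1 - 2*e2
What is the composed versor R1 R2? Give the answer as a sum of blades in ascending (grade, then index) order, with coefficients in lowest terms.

Distribute over the terms of R1 (each basis-blade product reordered to ascending indices, repeated generators contracted through their squares):
(-101/24) R2 = -303/8*e1 + 101/12*e2
(13/3*e12) R2 = 26/3*e1 - 39*e2
Summing the partial products and collecting blades:
Answer: -701/24*e1 - 367/12*e2


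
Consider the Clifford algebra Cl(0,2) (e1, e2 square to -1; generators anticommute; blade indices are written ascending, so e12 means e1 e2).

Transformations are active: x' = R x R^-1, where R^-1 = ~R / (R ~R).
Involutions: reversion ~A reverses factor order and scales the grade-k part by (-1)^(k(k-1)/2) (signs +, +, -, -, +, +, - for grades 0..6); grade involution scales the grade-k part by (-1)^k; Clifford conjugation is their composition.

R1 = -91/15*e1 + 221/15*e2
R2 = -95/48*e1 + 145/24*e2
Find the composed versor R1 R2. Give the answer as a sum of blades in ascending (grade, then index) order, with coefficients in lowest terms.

Distribute over the terms of R1 (each basis-blade product reordered to ascending indices, repeated generators contracted through their squares):
(-91/15*e1) R2 = -1729/144 - 2639/72*e12
(221/15*e2) R2 = -6409/72 + 4199/144*e12
Summing the partial products and collecting blades:
Answer: -4849/48 - 1079/144*e12


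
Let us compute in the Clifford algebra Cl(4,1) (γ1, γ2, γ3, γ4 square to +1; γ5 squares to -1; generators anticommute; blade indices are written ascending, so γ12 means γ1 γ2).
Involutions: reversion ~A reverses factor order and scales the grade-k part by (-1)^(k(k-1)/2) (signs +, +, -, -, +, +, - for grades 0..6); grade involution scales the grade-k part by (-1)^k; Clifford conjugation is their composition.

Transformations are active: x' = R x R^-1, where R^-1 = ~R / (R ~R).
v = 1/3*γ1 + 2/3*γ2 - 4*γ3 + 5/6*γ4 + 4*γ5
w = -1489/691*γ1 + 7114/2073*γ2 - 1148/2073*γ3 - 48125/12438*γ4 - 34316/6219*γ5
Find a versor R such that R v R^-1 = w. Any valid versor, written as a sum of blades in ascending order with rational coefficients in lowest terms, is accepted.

Sketch: the shared square 5/4 makes R = v + w = -3776/2073*γ1 + 2832/691*γ2 - 9440/2073*γ3 - 18880/6219*γ4 - 9440/6219*γ5 the natural versor; its sandwich fixes that direction, negates (v - w)/2, and sends v to w.
Answer: -3776/2073*γ1 + 2832/691*γ2 - 9440/2073*γ3 - 18880/6219*γ4 - 9440/6219*γ5


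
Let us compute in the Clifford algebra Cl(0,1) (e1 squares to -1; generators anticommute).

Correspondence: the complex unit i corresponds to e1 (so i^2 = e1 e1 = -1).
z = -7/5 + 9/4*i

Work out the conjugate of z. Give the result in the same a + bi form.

In blades: z = -7/5 + 9/4*e1.
Conjugation here is Clifford conjugation: the scalar is fixed and the grade-1 and grade-2 blades all flip sign, giving -7/5 - 9/4*e1; translating back:
Answer: -7/5 - 9/4*i


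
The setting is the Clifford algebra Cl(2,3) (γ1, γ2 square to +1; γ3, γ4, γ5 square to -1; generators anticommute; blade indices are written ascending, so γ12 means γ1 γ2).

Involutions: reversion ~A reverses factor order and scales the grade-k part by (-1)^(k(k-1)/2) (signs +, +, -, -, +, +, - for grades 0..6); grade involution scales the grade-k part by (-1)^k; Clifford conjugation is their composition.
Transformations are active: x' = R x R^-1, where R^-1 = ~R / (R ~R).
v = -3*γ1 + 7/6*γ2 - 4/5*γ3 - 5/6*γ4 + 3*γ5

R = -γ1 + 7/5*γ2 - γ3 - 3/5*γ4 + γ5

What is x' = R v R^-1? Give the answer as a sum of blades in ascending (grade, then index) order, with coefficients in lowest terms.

~R = -γ1 + 7/5*γ2 - γ3 - 3/5*γ4 + γ5, and R ~R = 3/5, so R^-1 = ~R / (3/5).
R v = 1/3 + 91/30*γ12 - 11/5*γ13 - 29/30*γ14 + 7/150*γ23 - 7/15*γ24 + 91/30*γ25 + 53/150*γ34 - 11/5*γ35 - 29/30*γ45
Answer: 17/9*γ1 + 7/18*γ2 - 14/45*γ3 + 1/6*γ4 - 17/9*γ5


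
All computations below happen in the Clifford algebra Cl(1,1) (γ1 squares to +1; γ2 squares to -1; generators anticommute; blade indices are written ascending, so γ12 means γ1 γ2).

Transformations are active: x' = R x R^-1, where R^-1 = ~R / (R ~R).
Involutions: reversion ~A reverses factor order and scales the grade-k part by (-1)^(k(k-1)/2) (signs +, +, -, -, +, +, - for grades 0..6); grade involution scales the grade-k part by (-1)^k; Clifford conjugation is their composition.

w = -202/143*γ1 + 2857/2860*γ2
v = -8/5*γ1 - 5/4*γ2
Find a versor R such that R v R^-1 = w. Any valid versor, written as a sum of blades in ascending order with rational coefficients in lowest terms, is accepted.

Sketch: the shared square 399/400 makes R = v + w = -2154/715*γ1 - 359/1430*γ2 the natural versor; its sandwich fixes that direction, negates (v - w)/2, and sends v to w.
Answer: -2154/715*γ1 - 359/1430*γ2


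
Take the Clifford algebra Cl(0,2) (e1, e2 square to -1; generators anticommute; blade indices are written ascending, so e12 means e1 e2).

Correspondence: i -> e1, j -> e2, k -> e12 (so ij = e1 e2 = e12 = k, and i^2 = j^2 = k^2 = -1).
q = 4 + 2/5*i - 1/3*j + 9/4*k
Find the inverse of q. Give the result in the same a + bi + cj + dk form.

In blades: q = 4 + 2/5*e1 - 1/3*e2 + 9/4*e12.
With qbar = 4 - 2/5*e1 + 1/3*e2 - 9/4*e12 (scalar fixed, mapped units negated), q qbar = 76801/3600 (the sum of squared coefficients), so q^-1 = qbar / (76801/3600) = 14400/76801 - 1440/76801*e1 + 1200/76801*e2 - 8100/76801*e12; translating back:
Answer: 14400/76801 - 1440/76801*i + 1200/76801*j - 8100/76801*k


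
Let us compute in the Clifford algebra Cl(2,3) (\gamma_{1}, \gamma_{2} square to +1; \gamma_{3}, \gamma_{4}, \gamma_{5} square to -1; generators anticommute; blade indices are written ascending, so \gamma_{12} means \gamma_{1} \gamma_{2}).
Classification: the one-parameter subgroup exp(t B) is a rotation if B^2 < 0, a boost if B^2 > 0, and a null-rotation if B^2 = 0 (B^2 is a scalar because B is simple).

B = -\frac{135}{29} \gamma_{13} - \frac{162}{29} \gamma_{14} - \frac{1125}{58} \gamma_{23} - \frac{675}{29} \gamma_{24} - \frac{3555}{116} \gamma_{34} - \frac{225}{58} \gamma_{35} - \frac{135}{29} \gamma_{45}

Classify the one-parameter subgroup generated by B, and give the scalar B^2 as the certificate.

B^2 term by term: the squares give (-\frac{135}{29})^2*(\gamma_{13})^2 + (-\frac{162}{29})^2*(\gamma_{14})^2 + (-\frac{1125}{58})^2*(\gamma_{23})^2 + (-\frac{675}{29})^2*(\gamma_{24})^2 + (-\frac{3555}{116})^2*(\gamma_{34})^2 + (-\frac{225}{58})^2*(\gamma_{35})^2 + (-\frac{135}{29})^2*(\gamma_{45})^2 = \frac{18225}{841}*(+1) + \frac{26244}{841}*(+1) + \frac{1265625}{3364}*(+1) + \frac{455625}{841}*(+1) + \frac{12638025}{13456}*(-1) + \frac{50625}{3364}*(-1) + \frac{18225}{841}*(-1) = -\frac{81}{16} (each basis 2-blade squares to minus the product of its generators' squares); cross terms between blades sharing an index anticommute and cancel; the commuting (index-disjoint) pairs give grade-4 terms 2*c*c'*(blade product), which cancel blade by blade — \gamma_{1234}: -\frac{182250}{841} + \frac{182250}{841} = 0; \gamma_{1345}: \frac{36450}{841} - \frac{36450}{841} = 0; \gamma_{2345}: \frac{151875}{841} - \frac{151875}{841} = 0 — confirming B is simple. So B^2 = -\frac{81}{16}.
Answer: rotation, certificate B^2 = -\frac{81}{16}. Because -\frac{81}{16} is invariant under every versor sandwich, the classification follows from its sign alone.


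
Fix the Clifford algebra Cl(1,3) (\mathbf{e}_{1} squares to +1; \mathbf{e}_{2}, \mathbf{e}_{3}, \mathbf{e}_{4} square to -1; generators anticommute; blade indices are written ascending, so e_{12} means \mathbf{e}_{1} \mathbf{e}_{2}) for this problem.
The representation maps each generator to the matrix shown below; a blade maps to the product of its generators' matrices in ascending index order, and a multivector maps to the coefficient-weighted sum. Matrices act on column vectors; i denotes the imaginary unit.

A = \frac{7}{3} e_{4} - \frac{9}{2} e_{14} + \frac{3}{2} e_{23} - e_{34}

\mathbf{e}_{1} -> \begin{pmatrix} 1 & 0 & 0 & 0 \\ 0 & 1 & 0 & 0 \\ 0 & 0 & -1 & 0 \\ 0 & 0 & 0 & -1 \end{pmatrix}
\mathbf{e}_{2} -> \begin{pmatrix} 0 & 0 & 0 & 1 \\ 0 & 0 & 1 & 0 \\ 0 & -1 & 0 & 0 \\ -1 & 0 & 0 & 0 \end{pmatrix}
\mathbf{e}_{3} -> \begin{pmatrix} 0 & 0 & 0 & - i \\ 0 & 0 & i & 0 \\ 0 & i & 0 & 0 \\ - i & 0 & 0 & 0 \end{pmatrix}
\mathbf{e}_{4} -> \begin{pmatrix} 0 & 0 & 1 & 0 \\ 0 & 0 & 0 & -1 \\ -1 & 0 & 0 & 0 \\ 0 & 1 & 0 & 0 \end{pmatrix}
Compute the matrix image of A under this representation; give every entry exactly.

Bivector images (products of the table entries): rho(e_{14}) = rho(\mathbf{e}_{1})rho(\mathbf{e}_{4}) = \begin{pmatrix} 0 & 0 & 1 & 0 \\ 0 & 0 & 0 & -1 \\ 1 & 0 & 0 & 0 \\ 0 & -1 & 0 & 0 \end{pmatrix}; rho(e_{23}) = rho(\mathbf{e}_{2})rho(\mathbf{e}_{3}) = \begin{pmatrix} - i & 0 & 0 & 0 \\ 0 & i & 0 & 0 \\ 0 & 0 & - i & 0 \\ 0 & 0 & 0 & i \end{pmatrix}; rho(e_{34}) = rho(\mathbf{e}_{3})rho(\mathbf{e}_{4}) = \begin{pmatrix} 0 & - i & 0 & 0 \\ - i & 0 & 0 & 0 \\ 0 & 0 & 0 & - i \\ 0 & 0 & - i & 0 \end{pmatrix}.
M = (\frac{7}{3})*rho(e_{4}) + (-\frac{9}{2})*rho(e_{14}) + (\frac{3}{2})*rho(e_{23}) + (-1)*rho(e_{34}), summed entrywise:
Answer: \begin{pmatrix} - \frac{3 i}{2} & i & - \frac{13}{6} & 0 \\ i & \frac{3 i}{2} & 0 & \frac{13}{6} \\ - \frac{41}{6} & 0 & - \frac{3 i}{2} & i \\ 0 & \frac{41}{6} & i & \frac{3 i}{2} \end{pmatrix}


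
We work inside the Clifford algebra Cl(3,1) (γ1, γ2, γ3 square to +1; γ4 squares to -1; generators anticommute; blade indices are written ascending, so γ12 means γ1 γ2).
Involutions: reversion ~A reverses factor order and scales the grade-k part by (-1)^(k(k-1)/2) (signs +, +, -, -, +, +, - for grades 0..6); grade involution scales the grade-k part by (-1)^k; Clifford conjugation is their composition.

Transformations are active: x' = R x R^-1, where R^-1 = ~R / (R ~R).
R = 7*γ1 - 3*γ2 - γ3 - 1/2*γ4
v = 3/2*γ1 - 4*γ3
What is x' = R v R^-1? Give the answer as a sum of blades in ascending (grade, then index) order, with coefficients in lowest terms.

~R = 7*γ1 - 3*γ2 - γ3 - 1/2*γ4, and R ~R = 235/4, so R^-1 = ~R / (235/4).
R v = 29/2 + 9/2*γ12 - 53/2*γ13 + 3/4*γ14 + 12*γ23 - 2*γ34
Answer: 919/470*γ1 - 348/235*γ2 + 824/235*γ3 - 58/235*γ4


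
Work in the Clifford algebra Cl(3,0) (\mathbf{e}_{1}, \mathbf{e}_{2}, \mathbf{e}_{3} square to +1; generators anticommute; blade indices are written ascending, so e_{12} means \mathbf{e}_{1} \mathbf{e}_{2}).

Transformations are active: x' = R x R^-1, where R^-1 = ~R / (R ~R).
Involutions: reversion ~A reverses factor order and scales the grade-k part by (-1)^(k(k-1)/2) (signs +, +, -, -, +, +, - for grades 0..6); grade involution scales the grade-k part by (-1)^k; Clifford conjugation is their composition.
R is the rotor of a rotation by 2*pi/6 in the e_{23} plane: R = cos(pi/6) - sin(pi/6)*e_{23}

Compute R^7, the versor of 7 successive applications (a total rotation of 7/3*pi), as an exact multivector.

Rotor phase runs at HALF the rotation angle; powers of one rotor simply add phase, so after 7 steps in e_{23} the phase is 7*pi/6 = \frac{7 \pi}{6} and R^7 = cos(\frac{7 \pi}{6}) - sin(\frac{7 \pi}{6})*e_{23}.
cos(\frac{7 \pi}{6}) = - \frac{\sqrt{3}}{2} and sin(\frac{7 \pi}{6}) = - \frac{1}{2}, so R^7 = - \frac{\sqrt{3}}{2} + \frac{1}{2} e_{23}. The net rotation is 1/3*pi (after discarding 1 full turn, each of which contributes a factor -1 to the rotor); the rotor keeps the half-angle phase exactly.
Answer: - \frac{\sqrt{3}}{2} + \frac{1}{2} e_{23}


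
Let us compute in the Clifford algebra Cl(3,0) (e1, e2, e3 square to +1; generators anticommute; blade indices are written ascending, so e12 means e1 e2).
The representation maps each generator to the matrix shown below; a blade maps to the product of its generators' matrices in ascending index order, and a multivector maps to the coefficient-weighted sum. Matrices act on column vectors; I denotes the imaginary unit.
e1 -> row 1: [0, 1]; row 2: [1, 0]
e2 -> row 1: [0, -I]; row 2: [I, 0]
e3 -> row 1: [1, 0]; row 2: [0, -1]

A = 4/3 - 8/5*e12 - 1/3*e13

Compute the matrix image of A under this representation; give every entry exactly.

Bivector images (products of the table entries): rho(e12) = rho(e1)rho(e2) = row 1: [I, 0]; row 2: [0, -I]; rho(e13) = rho(e1)rho(e3) = row 1: [0, -1]; row 2: [1, 0].
M = (4/3)*1 + (-8/5)*rho(e12) + (-1/3)*rho(e13), summed entrywise (1 is the identity matrix):
Answer: row 1: [4/3 - 8*I/5, 1/3]; row 2: [-1/3, 4/3 + 8*I/5]


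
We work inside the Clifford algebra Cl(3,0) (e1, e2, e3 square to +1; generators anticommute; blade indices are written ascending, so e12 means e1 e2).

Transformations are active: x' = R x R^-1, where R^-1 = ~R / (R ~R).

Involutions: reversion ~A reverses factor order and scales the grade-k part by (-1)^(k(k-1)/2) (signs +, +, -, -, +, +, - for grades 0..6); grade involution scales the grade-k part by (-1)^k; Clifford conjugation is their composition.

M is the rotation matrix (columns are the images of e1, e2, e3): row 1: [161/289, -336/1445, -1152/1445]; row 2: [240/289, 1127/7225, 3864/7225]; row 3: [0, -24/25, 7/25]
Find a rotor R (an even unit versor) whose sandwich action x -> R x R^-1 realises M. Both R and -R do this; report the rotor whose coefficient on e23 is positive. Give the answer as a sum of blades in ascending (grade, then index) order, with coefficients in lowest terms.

Method: write R = a + b12*e12 + b13*e13 + b23*e23 with a^2 + b12^2 + b13^2 + b23^2 = 1 (so R^-1 = ~R). Expanding the columns R e_j ~R gives tr M = 4a^2 - 1 and, from the antisymmetric part, M21 - M12 = -4a*b12, M13 - M31 = 4a*b13, M32 - M23 = -4a*b23.
Here tr M = 287/289, so a^2 = (1 + tr M)/4 = 144/289 and a = ±12/17. Taking a = 12/17: M21 - M12 = 1536/1445, M13 - M31 = -1152/1445, M32 - M23 = -432/289, giving b12 = -32/85, b13 = -24/85, b23 = 9/17, i.e. R = 12/17 - 32/85*e12 - 24/85*e13 + 9/17*e23.
Its e23 coefficient is already positive.
Answer: 12/17 - 32/85*e12 - 24/85*e13 + 9/17*e23. Note: both R and -R realise this M (trace 287/289); the covering map identifies them, and the e23-coefficient sign is the tie-breaker.


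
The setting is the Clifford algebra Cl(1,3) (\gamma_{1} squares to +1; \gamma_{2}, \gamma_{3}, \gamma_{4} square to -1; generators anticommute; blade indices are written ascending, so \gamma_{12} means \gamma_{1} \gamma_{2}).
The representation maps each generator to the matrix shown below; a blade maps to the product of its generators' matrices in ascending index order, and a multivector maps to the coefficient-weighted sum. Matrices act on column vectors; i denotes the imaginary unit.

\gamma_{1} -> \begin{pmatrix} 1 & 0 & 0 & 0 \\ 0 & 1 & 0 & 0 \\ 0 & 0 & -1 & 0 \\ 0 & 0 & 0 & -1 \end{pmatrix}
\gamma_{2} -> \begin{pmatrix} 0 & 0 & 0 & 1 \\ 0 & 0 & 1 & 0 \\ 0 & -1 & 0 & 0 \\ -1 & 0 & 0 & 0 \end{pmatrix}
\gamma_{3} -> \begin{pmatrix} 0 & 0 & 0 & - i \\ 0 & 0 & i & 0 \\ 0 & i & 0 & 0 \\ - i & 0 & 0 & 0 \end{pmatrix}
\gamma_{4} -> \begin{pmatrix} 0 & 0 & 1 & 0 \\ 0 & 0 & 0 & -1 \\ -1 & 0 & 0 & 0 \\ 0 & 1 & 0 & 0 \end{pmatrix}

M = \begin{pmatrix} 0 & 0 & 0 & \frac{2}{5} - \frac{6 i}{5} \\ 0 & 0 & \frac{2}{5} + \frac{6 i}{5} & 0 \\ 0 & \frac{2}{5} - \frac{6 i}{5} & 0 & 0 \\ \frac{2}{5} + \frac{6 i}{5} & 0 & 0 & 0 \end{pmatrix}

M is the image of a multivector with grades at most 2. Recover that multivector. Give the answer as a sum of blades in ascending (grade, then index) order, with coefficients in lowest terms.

Method: the blade images are trace-orthogonal — tr(rho(e_A) rho(e_B)^-1) = 4 if A = B and 0 otherwise — and rho(e_A)^-1 = (e_A)^2 * rho(e_A) with (e_A)^2 = +1 or -1, so the coefficient of e_A in the preimage is (e_A)^2 * tr(M rho(e_A))/4.
Nonzero projections over blades of grade <= 2: \gamma_{12}: (\gamma_{12})^2 = +1, tr(M rho(\gamma_{12})) = \frac{8}{5}, coefficient \frac{2}{5}; \gamma_{13}: (\gamma_{13})^2 = +1, tr(M rho(\gamma_{13})) = \frac{24}{5}, coefficient \frac{6}{5}. Every other blade of grade <= 2 projects to 0.
Answer: \frac{2}{5} \gamma_{12} + \frac{6}{5} \gamma_{13}


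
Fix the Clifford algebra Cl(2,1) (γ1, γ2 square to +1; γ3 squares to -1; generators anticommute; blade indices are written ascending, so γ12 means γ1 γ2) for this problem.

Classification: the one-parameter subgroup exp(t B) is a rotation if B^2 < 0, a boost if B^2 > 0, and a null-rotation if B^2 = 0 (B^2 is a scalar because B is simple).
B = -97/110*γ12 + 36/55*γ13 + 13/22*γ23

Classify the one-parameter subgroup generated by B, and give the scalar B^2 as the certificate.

B^2 term by term: the squares give (-97/110)^2*(γ12)^2 + (36/55)^2*(γ13)^2 + (13/22)^2*(γ23)^2 = 9409/12100*(-1) + 1296/3025*(+1) + 169/484*(+1) = 0 (each basis 2-blade squares to minus the product of its generators' squares); cross terms between blades sharing an index anticommute and cancel. So B^2 = 0.
Answer: null-rotation, certificate B^2 = 0. Check the certificate: B^2 = 0, and that sign is decisive whatever form B takes.


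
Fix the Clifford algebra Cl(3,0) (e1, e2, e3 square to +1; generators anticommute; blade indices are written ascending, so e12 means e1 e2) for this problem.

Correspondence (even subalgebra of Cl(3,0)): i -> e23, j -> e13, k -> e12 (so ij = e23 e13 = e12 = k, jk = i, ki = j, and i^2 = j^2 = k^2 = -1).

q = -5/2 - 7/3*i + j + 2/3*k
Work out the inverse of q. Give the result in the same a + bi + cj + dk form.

In blades: q = -5/2 + 2/3*e12 + e13 - 7/3*e23.
With qbar = -5/2 - 2/3*e12 - e13 + 7/3*e23 (scalar fixed, mapped units negated), q qbar = 473/36 (the sum of squared coefficients), so q^-1 = qbar / (473/36) = -90/473 - 24/473*e12 - 36/473*e13 + 84/473*e23; translating back:
Answer: -90/473 + 84/473*i - 36/473*j - 24/473*k


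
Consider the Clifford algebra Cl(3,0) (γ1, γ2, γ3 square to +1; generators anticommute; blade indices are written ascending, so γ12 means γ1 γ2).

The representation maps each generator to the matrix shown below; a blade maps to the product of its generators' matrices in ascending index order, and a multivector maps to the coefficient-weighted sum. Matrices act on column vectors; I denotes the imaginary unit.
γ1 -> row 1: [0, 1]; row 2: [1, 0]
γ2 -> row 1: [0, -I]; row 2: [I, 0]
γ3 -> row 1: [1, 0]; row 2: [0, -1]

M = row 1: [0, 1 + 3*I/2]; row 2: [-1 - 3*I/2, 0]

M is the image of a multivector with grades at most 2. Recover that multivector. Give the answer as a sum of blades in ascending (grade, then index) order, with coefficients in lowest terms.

Method: 1, rho(γ1), rho(γ2), rho(γ3) form a trace-orthogonal basis of the 2x2 complex matrices (tr(X Y) = 2 if X = Y, else 0), so M = m0*1 + m1*rho(γ1) + m2*rho(γ2) + m3*rho(γ3) with m0 = tr(M)/2 = 0, m1 = tr(M rho(γ1))/2 = 0, m2 = tr(M rho(γ2))/2 = -3/2 + I, m3 = tr(M rho(γ3))/2 = 0.
Multiplying table entries, the bivector images are rho(γ12) = I*rho(γ3), rho(γ13) = -I*rho(γ2), rho(γ23) = I*rho(γ1); with real blade coefficients the real parts of m0..m3 are the coefficients of 1, γ1, γ2, γ3 and the imaginary parts give the bivectors (γ23: Im m1, γ13: -Im m2, γ12: Im m3).
Answer: -3/2*γ2 - γ13


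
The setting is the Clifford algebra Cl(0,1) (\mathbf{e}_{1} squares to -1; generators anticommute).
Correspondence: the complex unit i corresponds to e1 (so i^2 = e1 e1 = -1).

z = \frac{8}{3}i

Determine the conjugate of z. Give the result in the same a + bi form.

In blades: z = \frac{8}{3} e_{1}.
Conjugation here is Clifford conjugation: the scalar is fixed and the grade-1 and grade-2 blades all flip sign, giving -\frac{8}{3} e_{1}; translating back:
Answer: -\frac{8}{3}i


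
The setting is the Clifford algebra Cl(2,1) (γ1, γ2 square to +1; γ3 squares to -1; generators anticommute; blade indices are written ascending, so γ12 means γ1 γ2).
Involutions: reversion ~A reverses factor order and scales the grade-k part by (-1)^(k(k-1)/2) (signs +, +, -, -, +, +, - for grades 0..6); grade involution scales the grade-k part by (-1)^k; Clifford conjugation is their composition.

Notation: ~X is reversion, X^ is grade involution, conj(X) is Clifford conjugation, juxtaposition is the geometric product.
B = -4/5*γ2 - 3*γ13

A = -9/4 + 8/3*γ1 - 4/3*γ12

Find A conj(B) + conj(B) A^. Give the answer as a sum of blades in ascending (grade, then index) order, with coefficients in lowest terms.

first term: -16/15*γ1 - 9/5*γ2 + 8*γ3 + 32/15*γ12 - 27/4*γ13 + 4*γ23
second term: 16/15*γ1 - 9/5*γ2 + 8*γ3 + 32/15*γ12 - 27/4*γ13 - 4*γ23
Answer: -18/5*γ2 + 16*γ3 + 64/15*γ12 - 27/2*γ13


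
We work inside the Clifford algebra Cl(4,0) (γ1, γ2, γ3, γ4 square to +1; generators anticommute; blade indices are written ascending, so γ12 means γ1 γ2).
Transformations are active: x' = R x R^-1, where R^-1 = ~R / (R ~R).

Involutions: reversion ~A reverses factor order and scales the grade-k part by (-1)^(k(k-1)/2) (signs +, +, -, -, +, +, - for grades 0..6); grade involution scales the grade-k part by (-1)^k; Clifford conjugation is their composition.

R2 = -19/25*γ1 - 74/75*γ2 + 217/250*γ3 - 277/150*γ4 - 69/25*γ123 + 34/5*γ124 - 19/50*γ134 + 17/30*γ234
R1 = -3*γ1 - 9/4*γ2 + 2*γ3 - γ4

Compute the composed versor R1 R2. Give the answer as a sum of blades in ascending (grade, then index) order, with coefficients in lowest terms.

Distribute over the terms of R1 (each basis-blade product reordered to ascending indices, repeated generators contracted through their squares):
(-3*γ1) R2 = 57/25 + 74/25*γ12 - 651/250*γ13 + 277/50*γ14 + 207/25*γ23 - 102/5*γ24 + 57/50*γ34 - 17/10*γ1234
(-9/4*γ2) R2 = 111/50 - 171/100*γ12 - 621/100*γ13 + 153/10*γ14 - 1953/1000*γ23 + 831/200*γ24 - 51/40*γ34 - 171/200*γ1234
(2*γ3) R2 = 217/125 - 138/25*γ12 + 38/25*γ13 + 19/25*γ14 + 148/75*γ23 - 17/15*γ24 - 277/75*γ34 + 68/5*γ1234
(-γ4) R2 = 277/150 - 34/5*γ12 + 19/50*γ13 - 19/25*γ14 - 17/30*γ23 - 74/75*γ24 + 217/250*γ34 - 69/25*γ1234
Summing the partial products and collecting blades:
Answer: 3031/375 - 1107/100*γ12 - 3457/500*γ13 + 521/25*γ14 + 23201/3000*γ23 - 3673/200*γ24 - 8881/3000*γ34 + 1657/200*γ1234


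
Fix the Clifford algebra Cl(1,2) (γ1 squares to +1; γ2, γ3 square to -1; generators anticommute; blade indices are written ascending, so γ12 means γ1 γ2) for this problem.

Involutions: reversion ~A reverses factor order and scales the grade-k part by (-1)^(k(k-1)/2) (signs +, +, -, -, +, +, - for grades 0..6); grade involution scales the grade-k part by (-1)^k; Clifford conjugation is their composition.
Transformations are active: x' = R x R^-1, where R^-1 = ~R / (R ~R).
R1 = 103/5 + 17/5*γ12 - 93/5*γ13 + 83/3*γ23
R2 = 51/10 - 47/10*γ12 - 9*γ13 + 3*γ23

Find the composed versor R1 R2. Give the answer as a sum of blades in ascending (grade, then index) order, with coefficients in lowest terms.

Distribute over the terms of R1 (each basis-blade product reordered to ascending indices, repeated generators contracted through their squares):
(103/5) R2 = 5253/50 - 4841/50*γ12 - 927/5*γ13 + 309/5*γ23
(17/5*γ12) R2 = -799/50 + 867/50*γ12 - 51/5*γ13 + 153/5*γ23
(-93/5*γ13) R2 = 837/5 - 279/5*γ12 - 4743/50*γ13 + 4371/50*γ23
(83/3*γ23) R2 = -83 + 249*γ12 - 3901/30*γ13 + 1411/10*γ23
Summing the partial products and collecting blades:
Answer: 4337/25 + 2843/25*γ12 - 31537/75*γ13 + 8023/25*γ23


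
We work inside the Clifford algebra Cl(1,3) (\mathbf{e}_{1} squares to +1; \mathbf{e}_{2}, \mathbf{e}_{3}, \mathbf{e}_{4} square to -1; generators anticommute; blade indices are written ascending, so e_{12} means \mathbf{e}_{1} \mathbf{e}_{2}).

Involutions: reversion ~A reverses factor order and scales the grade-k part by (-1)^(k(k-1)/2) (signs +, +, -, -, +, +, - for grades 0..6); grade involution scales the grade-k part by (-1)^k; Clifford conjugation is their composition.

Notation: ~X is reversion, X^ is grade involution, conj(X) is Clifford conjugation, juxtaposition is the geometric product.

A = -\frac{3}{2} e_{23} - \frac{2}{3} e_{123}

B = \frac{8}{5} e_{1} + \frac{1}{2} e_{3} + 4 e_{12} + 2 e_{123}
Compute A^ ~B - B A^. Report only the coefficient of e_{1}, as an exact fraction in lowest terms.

first term: \frac{4}{3} - 3 e_{1} + \frac{3}{4} e_{2} - \frac{8}{3} e_{3} - \frac{1}{3} e_{12} + 6 e_{13} + \frac{16}{15} e_{23} - \frac{12}{5} e_{123}
second term: -\frac{4}{3} + 3 e_{1} - \frac{3}{4} e_{2} + \frac{8}{3} e_{3} - \frac{1}{3} e_{12} + 6 e_{13} + \frac{16}{15} e_{23} - \frac{12}{5} e_{123}
Answer: -6


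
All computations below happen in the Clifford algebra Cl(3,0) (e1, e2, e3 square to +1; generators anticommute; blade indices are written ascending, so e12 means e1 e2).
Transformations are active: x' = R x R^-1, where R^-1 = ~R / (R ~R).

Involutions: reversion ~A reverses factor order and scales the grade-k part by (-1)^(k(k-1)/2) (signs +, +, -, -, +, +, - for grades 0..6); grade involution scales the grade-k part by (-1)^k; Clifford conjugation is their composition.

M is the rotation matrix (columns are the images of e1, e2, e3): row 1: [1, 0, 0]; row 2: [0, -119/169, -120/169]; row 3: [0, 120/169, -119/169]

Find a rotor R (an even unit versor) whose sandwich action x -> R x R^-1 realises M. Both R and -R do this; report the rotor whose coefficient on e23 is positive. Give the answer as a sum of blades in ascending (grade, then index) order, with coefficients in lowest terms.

Method: write R = a + b12*e12 + b13*e13 + b23*e23 with a^2 + b12^2 + b13^2 + b23^2 = 1 (so R^-1 = ~R). Expanding the columns R e_j ~R gives tr M = 4a^2 - 1 and, from the antisymmetric part, M21 - M12 = -4a*b12, M13 - M31 = 4a*b13, M32 - M23 = -4a*b23.
Here tr M = -69/169, so a^2 = (1 + tr M)/4 = 25/169 and a = ±5/13. Taking a = 5/13: M21 - M12 = 0, M13 - M31 = 0, M32 - M23 = 240/169, giving b12 = 0, b13 = 0, b23 = -12/13, i.e. R = 5/13 - 12/13*e23.
Its e23 coefficient is negative, so report the other preimage -R.
Answer: -5/13 + 12/13*e23. Recall the cover is two-to-one: with M of trace -69/169, both preimages act alike, and the stated e23 sign chooses the sheet.


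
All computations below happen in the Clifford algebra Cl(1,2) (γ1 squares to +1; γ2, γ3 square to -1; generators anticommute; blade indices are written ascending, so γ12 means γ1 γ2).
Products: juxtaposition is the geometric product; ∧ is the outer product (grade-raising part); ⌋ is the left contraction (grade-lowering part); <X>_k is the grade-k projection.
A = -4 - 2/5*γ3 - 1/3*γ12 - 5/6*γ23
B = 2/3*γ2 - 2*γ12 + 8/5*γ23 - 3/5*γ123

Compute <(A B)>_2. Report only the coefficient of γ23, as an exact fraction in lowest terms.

step 1: 2 - 5/18*γ1 - 248/75*γ2 - 16/45*γ3 + 194/25*γ12 + 11/5*γ13 - 92/15*γ23 + 16/5*γ123
step 2: 194/25*γ12 + 11/5*γ13 - 92/15*γ23
Answer: -92/15


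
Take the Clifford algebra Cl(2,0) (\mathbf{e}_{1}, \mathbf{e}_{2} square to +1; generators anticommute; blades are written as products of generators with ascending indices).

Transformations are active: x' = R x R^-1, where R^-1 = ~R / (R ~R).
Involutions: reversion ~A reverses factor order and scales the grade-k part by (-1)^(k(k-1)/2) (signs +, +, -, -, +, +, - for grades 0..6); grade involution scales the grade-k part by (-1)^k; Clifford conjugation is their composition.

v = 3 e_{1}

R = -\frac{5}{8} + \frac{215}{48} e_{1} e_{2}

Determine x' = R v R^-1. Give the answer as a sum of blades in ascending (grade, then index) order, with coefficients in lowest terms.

~R = -\frac{5}{8} - \frac{215}{48} e_{1} e_{2}, and R ~R = \frac{47125}{2304}, so R^-1 = ~R / (\frac{47125}{2304}).
R v = -\frac{15}{8} e_{1} - \frac{215}{16} e_{2}
Answer: -\frac{5439}{1885} e_{1} + \frac{1548}{1885} e_{2}


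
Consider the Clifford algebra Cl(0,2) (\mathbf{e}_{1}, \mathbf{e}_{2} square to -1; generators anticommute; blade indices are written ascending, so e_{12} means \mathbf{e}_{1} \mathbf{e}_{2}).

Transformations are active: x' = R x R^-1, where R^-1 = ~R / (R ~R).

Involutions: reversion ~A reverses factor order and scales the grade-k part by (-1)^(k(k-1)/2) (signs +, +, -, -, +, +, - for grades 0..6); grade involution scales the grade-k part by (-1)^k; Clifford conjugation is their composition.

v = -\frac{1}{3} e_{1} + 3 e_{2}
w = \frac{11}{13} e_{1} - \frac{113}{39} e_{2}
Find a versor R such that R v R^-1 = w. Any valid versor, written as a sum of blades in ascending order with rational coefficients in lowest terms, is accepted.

The midline construction: v and w both square to -\frac{82}{9}, so reflecting in their sum \frac{20}{39} e_{1} + \frac{4}{39} e_{2} exchanges them.
Answer: \frac{20}{39} e_{1} + \frac{4}{39} e_{2}


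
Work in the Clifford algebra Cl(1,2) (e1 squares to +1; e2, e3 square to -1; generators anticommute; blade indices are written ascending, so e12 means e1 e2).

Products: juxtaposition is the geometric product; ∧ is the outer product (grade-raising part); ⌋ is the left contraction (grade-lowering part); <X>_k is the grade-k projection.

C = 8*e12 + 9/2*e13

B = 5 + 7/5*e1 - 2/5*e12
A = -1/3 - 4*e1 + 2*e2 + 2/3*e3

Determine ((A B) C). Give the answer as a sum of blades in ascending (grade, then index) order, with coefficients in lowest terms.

step 1: -109/15 - 319/15*e1 + 58/5*e2 + 10/3*e3 - 8/3*e12 - 14/15*e13 - 4/15*e123
step 2: -383/15 + 539/5*e1 - 2534/15*e2 - 587/6*e3 - 872/15*e12 - 327/10*e13 + 68/15*e23 - 383/15*e123
Answer: -383/15 + 539/5*e1 - 2534/15*e2 - 587/6*e3 - 872/15*e12 - 327/10*e13 + 68/15*e23 - 383/15*e123


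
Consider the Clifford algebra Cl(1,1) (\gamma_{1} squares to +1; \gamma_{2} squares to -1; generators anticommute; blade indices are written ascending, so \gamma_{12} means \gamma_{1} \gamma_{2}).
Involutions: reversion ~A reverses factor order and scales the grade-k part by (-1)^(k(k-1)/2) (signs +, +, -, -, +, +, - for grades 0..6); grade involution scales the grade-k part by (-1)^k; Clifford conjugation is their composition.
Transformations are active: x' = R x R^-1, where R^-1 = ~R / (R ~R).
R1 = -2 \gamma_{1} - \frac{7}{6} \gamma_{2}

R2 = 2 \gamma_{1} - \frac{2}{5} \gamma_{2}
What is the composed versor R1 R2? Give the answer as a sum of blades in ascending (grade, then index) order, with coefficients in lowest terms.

Distribute over the terms of R1 (each basis-blade product reordered to ascending indices, repeated generators contracted through their squares):
(-2 \gamma_{1}) R2 = -4 + \frac{4}{5} \gamma_{12}
(-\frac{7}{6} \gamma_{2}) R2 = -\frac{7}{15} + \frac{7}{3} \gamma_{12}
Summing the partial products and collecting blades:
Answer: -\frac{67}{15} + \frac{47}{15} \gamma_{12}


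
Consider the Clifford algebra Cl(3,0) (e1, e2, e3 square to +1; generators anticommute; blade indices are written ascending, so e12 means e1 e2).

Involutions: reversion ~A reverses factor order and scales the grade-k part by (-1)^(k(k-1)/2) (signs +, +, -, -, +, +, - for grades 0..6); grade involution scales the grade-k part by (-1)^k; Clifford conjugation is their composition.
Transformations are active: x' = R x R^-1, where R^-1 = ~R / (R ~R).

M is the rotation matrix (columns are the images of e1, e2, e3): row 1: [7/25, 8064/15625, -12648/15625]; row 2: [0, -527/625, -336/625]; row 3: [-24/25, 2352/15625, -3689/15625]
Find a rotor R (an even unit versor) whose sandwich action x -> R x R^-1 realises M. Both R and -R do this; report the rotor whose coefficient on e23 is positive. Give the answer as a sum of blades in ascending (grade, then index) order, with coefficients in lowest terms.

Method: write R = a + b12*e12 + b13*e13 + b23*e23 with a^2 + b12^2 + b13^2 + b23^2 = 1 (so R^-1 = ~R). Expanding the columns R e_j ~R gives tr M = 4a^2 - 1 and, from the antisymmetric part, M21 - M12 = -4a*b12, M13 - M31 = 4a*b13, M32 - M23 = -4a*b23.
Here tr M = -12489/15625, so a^2 = (1 + tr M)/4 = 784/15625 and a = ±28/125. Taking a = 28/125: M21 - M12 = -8064/15625, M13 - M31 = 2352/15625, M32 - M23 = 10752/15625, giving b12 = 72/125, b13 = 21/125, b23 = -96/125, i.e. R = 28/125 + 72/125*e12 + 21/125*e13 - 96/125*e23.
Its e23 coefficient is negative, so report the other preimage -R.
Answer: -28/125 - 72/125*e12 - 21/125*e13 + 96/125*e23. Sheet selection: the two-to-one cover makes ±R indistinguishable at the matrix level (trace -12489/15625), so uniqueness comes from the required sign on e23.


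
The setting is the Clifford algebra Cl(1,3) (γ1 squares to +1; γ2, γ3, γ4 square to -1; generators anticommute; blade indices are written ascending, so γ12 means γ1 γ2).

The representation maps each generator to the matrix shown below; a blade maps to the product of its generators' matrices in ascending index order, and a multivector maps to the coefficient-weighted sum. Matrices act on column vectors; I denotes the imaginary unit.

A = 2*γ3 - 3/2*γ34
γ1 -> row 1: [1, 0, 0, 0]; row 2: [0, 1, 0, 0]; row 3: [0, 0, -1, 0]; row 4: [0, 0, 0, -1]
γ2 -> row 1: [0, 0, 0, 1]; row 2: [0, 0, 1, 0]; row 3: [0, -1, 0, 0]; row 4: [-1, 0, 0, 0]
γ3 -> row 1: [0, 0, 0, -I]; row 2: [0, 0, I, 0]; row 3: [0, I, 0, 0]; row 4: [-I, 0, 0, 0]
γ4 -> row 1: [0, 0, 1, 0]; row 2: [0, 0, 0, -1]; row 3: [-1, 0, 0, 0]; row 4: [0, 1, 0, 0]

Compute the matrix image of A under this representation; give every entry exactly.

Bivector images (products of the table entries): rho(γ34) = rho(γ3)rho(γ4) = row 1: [0, -I, 0, 0]; row 2: [-I, 0, 0, 0]; row 3: [0, 0, 0, -I]; row 4: [0, 0, -I, 0].
M = (2)*rho(γ3) + (-3/2)*rho(γ34), summed entrywise:
Answer: row 1: [0, 3*I/2, 0, -2*I]; row 2: [3*I/2, 0, 2*I, 0]; row 3: [0, 2*I, 0, 3*I/2]; row 4: [-2*I, 0, 3*I/2, 0]


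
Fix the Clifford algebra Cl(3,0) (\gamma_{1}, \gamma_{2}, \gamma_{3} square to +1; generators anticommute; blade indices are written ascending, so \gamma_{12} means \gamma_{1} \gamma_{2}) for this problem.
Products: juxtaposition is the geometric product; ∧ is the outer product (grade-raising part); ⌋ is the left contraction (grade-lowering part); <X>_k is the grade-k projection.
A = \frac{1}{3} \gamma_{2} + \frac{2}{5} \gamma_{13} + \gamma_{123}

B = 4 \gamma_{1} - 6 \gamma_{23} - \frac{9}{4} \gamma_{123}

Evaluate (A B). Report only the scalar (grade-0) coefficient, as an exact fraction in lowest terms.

step 1: \frac{9}{4} + 6 \gamma_{1} - \frac{9}{10} \gamma_{2} - \frac{18}{5} \gamma_{3} + \frac{16}{15} \gamma_{12} + \frac{3}{4} \gamma_{13} + 4 \gamma_{23}
Answer: \frac{9}{4}


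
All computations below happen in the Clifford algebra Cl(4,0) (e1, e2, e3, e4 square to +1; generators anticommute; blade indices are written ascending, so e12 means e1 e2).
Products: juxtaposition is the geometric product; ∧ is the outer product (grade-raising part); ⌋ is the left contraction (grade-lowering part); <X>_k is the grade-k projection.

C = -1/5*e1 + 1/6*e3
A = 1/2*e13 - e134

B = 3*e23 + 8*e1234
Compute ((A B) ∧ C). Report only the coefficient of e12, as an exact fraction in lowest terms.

step 1: 8*e2 - 3/2*e12 + 4*e24 + 3*e124
step 2: 8/5*e12 + 4/3*e23 - 1/4*e123 - 4/5*e124 - 2/3*e234 - 1/2*e1234
Answer: 8/5


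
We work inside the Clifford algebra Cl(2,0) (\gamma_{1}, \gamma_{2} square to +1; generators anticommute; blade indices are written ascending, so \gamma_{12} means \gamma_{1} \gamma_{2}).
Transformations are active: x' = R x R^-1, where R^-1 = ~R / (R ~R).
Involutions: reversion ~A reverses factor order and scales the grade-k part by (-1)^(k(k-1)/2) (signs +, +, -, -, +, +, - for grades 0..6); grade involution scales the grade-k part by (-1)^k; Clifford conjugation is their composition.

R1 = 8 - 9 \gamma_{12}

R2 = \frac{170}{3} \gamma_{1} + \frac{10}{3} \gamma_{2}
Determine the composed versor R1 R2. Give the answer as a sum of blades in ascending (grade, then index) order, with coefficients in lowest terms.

Distribute over the terms of R1 (each basis-blade product reordered to ascending indices, repeated generators contracted through their squares):
(8) R2 = \frac{1360}{3} \gamma_{1} + \frac{80}{3} \gamma_{2}
(-9 \gamma_{12}) R2 = -30 \gamma_{1} + 510 \gamma_{2}
Summing the partial products and collecting blades:
Answer: \frac{1270}{3} \gamma_{1} + \frac{1610}{3} \gamma_{2}
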